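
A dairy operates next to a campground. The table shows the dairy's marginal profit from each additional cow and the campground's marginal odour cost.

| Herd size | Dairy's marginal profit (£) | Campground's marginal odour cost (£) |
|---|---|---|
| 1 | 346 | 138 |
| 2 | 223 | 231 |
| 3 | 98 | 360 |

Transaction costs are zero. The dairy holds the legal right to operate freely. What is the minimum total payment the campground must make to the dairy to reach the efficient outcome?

£321

Left alone the dairy would choose level 3 (marginal profit stays positive).
Efficient level: k* = 1 (marginal profit ≥ marginal odour cost through 1).
The campground must at least cover the dairy's forgone profit from cutting 3→1: 223 + 98 = 321.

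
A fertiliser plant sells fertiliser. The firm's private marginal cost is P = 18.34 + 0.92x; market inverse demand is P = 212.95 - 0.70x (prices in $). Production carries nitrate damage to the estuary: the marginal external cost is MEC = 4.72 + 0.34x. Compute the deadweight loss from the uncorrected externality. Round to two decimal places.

DWL = $529.61

Market equilibrium (private): 18.34 + 0.92x = 212.95 - 0.70x → x_m = 120.1296.
Social marginal cost = private MC + MEC = 23.06 + 1.26x.
Set SMC = demand: 23.06 + 1.26x = 212.95 - 0.70x → x* = 96.8827.
The loss is the area between SMC and demand from x* to x_m; with linear curves that's a triangle of height MEC(x_m).
DWL = ½ × 23.2469 × 45.5641 = 529.6120.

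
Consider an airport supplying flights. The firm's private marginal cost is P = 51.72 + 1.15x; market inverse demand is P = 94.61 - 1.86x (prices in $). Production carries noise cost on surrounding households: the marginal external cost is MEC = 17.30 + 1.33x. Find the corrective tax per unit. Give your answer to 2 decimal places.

Social marginal cost = private MC + MEC = 69.02 + 2.48x.
Set SMC = demand: 69.02 + 2.48x = 94.61 - 1.86x → x* = 5.8963.
The Pigouvian tax equals MEC at x*: 17.30 + 1.33×5.8963 = 25.1421.

tax = $25.14 per unit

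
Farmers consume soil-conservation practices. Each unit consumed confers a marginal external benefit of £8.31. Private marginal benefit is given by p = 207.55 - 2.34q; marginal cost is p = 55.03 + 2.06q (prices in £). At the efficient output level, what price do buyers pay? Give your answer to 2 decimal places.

P = £122.02

Social marginal benefit = demand + MEB = 215.86 - 2.34q.
Set SMB = MC: 215.86 - 2.34q = 55.03 + 2.06q → q* = 36.5523.
Consumer price on the demand curve at q*: 207.55 − 2.34×36.5523 = 122.0176.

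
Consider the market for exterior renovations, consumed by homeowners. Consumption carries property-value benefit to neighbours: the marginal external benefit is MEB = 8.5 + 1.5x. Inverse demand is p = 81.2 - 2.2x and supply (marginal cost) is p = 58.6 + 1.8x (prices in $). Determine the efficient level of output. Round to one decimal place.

Social marginal benefit = demand + MEB = 89.7 - 0.7x.
Set SMB = MC: 89.7 - 0.7x = 58.6 + 1.8x → x* = 12.4400.

x* = 12.4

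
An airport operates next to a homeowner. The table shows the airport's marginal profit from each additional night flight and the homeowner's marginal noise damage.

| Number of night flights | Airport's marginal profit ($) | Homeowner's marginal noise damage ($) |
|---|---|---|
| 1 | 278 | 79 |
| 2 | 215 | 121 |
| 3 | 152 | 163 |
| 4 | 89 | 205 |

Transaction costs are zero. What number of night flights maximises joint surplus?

Bargaining reaches the level where marginal profit last exceeds marginal noise damage.
That holds through level 2 (215 ≥ 121) but not at 3 (152 < 163).

2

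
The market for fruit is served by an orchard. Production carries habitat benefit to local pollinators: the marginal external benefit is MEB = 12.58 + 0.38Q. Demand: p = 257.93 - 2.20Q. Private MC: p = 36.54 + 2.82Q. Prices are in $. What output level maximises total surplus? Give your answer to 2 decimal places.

Social marginal cost = private MC − MEB = 23.96 + 2.44Q.
Set SMC = demand: 23.96 + 2.44Q = 257.93 - 2.20Q → Q* = 50.4246.

Q* = 50.42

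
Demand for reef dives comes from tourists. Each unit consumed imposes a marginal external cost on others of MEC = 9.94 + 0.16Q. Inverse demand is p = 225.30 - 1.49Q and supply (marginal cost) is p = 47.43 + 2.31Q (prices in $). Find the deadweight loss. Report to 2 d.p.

DWL = $38.36

Market equilibrium (private): 47.43 + 2.31Q = 225.30 - 1.49Q → Q_m = 46.8079.
Social marginal benefit = demand − MEC = 215.36 - 1.65Q.
Set SMB = MC: 215.36 - 1.65Q = 47.43 + 2.31Q → Q* = 42.4066.
Height of the DWL triangle at Q_m is MC(Q_m) − SMB(Q_m) = MEC(Q_m) = 17.4293.
DWL = ½ × 4.4013 × 17.4293 = 38.3558.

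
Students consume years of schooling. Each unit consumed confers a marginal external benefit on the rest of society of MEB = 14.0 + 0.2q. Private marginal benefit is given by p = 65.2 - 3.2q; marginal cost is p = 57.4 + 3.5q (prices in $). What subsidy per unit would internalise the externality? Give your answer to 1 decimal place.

Social marginal benefit = demand + MEB = 79.2 - 3.0q.
Set SMB = MC: 79.2 - 3.0q = 57.4 + 3.5q → q* = 3.3538.
The Pigouvian subsidy equals MEB at q*: 14.0 + 0.2×3.3538 = 14.6708.

subsidy = $14.7 per unit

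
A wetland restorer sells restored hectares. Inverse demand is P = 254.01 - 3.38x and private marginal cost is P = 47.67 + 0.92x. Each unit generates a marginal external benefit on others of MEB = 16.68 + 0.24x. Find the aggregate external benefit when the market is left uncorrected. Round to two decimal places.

1076.73

Market equilibrium (private): 47.67 + 0.92x = 254.01 - 3.38x → x_m = 47.9860.
Total external benefit = ∫₀^{x_m} (16.68 + 0.24x) dx = 16.68×47.9860 + ½×0.24×47.9860² = 1076.7252.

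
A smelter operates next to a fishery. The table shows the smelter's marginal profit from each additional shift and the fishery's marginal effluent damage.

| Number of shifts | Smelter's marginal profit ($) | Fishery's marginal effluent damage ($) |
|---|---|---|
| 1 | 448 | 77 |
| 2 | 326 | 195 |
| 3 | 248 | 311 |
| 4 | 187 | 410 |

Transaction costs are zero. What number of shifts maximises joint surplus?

2

Bargaining reaches the level where marginal profit last exceeds marginal effluent damage.
That holds through level 2 (326 ≥ 195) but not at 3 (248 < 311).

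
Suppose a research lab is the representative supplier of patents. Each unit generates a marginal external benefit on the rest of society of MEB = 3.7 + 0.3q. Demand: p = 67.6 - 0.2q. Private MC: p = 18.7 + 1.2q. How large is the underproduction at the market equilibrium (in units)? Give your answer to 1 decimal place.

12.9 units

Market equilibrium (private): 18.7 + 1.2q = 67.6 - 0.2q → q_m = 34.9286.
Social marginal cost = private MC − MEB = 15.0 + 0.9q.
Set SMC = demand: 15.0 + 0.9q = 67.6 - 0.2q → q* = 47.8182.
Gap = |34.9286 − 47.8182| = 12.8896.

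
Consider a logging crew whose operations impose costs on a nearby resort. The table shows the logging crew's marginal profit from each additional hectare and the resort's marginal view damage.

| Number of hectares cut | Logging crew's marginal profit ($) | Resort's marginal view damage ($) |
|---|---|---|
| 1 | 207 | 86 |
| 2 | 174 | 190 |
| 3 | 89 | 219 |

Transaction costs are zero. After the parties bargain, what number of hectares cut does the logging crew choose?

1

Bargaining reaches the level where marginal profit last exceeds marginal view damage.
That holds through level 1 (207 ≥ 86) but not at 2 (174 < 190).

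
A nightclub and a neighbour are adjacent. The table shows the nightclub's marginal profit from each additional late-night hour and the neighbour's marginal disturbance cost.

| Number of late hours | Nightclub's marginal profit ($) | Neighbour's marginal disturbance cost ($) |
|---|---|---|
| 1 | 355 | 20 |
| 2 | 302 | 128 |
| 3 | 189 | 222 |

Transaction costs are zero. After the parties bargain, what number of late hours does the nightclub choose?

2

Bargaining reaches the level where marginal profit last exceeds marginal disturbance cost.
That holds through level 2 (302 ≥ 128) but not at 3 (189 < 222).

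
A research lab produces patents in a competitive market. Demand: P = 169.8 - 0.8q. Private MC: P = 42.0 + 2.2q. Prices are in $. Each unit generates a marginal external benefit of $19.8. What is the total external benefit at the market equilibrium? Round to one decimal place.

$843.5

Market equilibrium (private): 42.0 + 2.2q = 169.8 - 0.8q → q_m = 42.6000.
Total external benefit = MEB × q_m = 19.8 × 42.6000 = 843.4800.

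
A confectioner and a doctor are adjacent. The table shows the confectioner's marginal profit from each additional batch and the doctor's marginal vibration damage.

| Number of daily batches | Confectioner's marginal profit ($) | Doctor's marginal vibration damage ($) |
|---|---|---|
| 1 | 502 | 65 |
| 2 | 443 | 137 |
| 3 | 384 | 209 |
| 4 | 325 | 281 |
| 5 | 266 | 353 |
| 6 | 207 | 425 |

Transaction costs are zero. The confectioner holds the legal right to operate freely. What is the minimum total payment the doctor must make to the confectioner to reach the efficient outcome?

Left alone the confectioner would choose level 6 (marginal profit stays positive).
Efficient level: k* = 4 (marginal profit ≥ marginal vibration damage through 4).
The doctor must at least cover the confectioner's forgone profit from cutting 6→4: 266 + 207 = 473.

$473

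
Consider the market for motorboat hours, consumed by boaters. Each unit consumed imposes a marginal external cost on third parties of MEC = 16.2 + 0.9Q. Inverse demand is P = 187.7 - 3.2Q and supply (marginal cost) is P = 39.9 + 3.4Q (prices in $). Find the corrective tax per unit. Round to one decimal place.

tax = $32.0 per unit

Social marginal benefit = demand − MEC = 171.5 - 4.1Q.
Set SMB = MC: 171.5 - 4.1Q = 39.9 + 3.4Q → Q* = 17.5467.
The Pigouvian tax equals MEC at Q*: 16.2 + 0.9×17.5467 = 31.9920.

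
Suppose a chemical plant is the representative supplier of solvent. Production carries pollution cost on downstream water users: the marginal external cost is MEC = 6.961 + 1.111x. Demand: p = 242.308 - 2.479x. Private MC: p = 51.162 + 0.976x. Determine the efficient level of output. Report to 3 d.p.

Social marginal cost = private MC + MEC = 58.123 + 2.087x.
Set SMC = demand: 58.123 + 2.087x = 242.308 - 2.479x → x* = 40.3384.

x* = 40.338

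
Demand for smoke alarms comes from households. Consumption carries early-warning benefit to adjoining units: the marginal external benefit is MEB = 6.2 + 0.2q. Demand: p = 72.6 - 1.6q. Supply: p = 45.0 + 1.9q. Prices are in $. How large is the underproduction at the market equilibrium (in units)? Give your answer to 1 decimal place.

2.4 units

Market equilibrium (private): 45.0 + 1.9q = 72.6 - 1.6q → q_m = 7.8857.
Social marginal benefit = demand + MEB = 78.8 - 1.4q.
Set SMB = MC: 78.8 - 1.4q = 45.0 + 1.9q → q* = 10.2424.
Gap = |7.8857 − 10.2424| = 2.3567.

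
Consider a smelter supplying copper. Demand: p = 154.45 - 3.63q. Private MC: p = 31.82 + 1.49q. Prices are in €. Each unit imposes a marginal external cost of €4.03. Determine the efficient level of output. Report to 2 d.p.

Social marginal cost = private MC + MEC = 35.85 + 1.49q.
Set SMC = demand: 35.85 + 1.49q = 154.45 - 3.63q → q* = 23.1641.

q* = 23.16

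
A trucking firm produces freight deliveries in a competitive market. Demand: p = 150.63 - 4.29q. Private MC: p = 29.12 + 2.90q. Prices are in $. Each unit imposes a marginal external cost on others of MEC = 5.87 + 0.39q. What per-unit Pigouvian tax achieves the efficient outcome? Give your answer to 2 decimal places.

Social marginal cost = private MC + MEC = 34.99 + 3.29q.
Set SMC = demand: 34.99 + 3.29q = 150.63 - 4.29q → q* = 15.2559.
The Pigouvian tax equals MEC at q*: 5.87 + 0.39×15.2559 = 11.8198.

tax = $11.82 per unit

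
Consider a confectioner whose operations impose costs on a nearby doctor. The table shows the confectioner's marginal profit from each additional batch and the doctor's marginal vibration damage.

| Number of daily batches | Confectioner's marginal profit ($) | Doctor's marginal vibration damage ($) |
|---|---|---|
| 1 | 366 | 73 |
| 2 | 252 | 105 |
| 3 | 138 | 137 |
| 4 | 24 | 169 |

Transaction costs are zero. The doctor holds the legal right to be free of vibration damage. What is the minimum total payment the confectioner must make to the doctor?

$315

Efficient level: marginal profit ≥ marginal vibration damage through level 3, so k* = 3.
With the doctor holding the right, the confectioner must at least compensate total damage at k*: 73 + 105 + 137 = 315.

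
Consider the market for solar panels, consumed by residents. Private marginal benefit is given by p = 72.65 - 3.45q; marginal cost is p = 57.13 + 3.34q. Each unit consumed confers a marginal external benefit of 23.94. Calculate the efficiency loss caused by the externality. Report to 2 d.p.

DWL = 42.20

Market equilibrium (private): 57.13 + 3.34q = 72.65 - 3.45q → q_m = 2.2857.
Social marginal benefit = demand + MEB = 96.59 - 3.45q.
Set SMB = MC: 96.59 - 3.45q = 57.13 + 3.34q → q* = 5.8115.
Between q* and q_m the wedge SMB − MC runs linearly from 0 to MEB(q_m), so the loss is a triangle.
DWL = ½ × 3.5258 × 23.9400 = 42.2038.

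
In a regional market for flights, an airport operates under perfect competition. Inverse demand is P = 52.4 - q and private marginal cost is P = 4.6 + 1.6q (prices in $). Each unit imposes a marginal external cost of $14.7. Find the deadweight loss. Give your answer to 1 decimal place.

Market equilibrium (private): 4.6 + 1.6q = 52.4 - q → q_m = 18.3846.
Social marginal cost = private MC + MEC = 19.3 + 1.6q.
Set SMC = demand: 19.3 + 1.6q = 52.4 - q → q* = 12.7308.
The loss is the area between SMC and demand from q* to q_m; with linear curves that's a triangle of height MEC(q_m).
DWL = ½ × 5.6538 × 14.7000 = 41.5554.

DWL = $41.6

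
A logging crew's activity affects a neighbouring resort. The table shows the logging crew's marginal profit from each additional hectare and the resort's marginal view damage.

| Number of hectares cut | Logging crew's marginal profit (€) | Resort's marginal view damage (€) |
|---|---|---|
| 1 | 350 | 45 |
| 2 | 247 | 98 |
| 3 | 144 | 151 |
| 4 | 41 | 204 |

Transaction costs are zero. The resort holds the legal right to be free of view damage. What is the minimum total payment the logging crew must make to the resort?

Efficient level: marginal profit ≥ marginal view damage through level 2, so k* = 2.
With the resort holding the right, the logging crew must at least compensate total damage at k*: 45 + 98 = 143.

€143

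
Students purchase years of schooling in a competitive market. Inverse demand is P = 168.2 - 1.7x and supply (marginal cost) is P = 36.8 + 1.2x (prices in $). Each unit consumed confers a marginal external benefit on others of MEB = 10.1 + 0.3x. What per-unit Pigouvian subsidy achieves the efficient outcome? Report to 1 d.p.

Social marginal benefit = demand + MEB = 178.3 - 1.4x.
Set SMB = MC: 178.3 - 1.4x = 36.8 + 1.2x → x* = 54.4231.
The Pigouvian subsidy equals MEB at x*: 10.1 + 0.3×54.4231 = 26.4269.

subsidy = $26.4 per unit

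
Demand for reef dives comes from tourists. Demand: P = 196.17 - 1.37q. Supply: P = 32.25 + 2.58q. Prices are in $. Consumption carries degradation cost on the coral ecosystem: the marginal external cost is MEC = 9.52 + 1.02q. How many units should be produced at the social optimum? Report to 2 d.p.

q* = 31.07

Social marginal benefit = demand − MEC = 186.65 - 2.39q.
Set SMB = MC: 186.65 - 2.39q = 32.25 + 2.58q → q* = 31.0664.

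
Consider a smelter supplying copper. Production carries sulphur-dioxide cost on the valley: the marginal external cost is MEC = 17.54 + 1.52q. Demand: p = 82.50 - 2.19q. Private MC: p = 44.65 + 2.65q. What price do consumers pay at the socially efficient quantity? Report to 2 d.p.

P = 75.51

Social marginal cost = private MC + MEC = 62.19 + 4.17q.
Set SMC = demand: 62.19 + 4.17q = 82.50 - 2.19q → q* = 3.1934.
Consumer price on the demand curve at q*: 82.50 − 2.19×3.1934 = 75.5065.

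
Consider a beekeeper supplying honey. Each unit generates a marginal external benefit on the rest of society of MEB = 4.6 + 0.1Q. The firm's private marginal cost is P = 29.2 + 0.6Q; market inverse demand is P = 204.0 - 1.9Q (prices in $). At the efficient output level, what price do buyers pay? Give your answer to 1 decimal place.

Social marginal cost = private MC − MEB = 24.6 + 0.5Q.
Set SMC = demand: 24.6 + 0.5Q = 204.0 - 1.9Q → Q* = 74.7500.
Consumer price on the demand curve at Q*: 204.0 − 1.9×74.7500 = 61.9750.

P = $62.0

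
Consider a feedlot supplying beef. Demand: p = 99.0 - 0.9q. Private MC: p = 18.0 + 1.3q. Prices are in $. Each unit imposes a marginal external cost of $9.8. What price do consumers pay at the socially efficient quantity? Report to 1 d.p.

Social marginal cost = private MC + MEC = 27.8 + 1.3q.
Set SMC = demand: 27.8 + 1.3q = 99.0 - 0.9q → q* = 32.3636.
Consumer price on the demand curve at q*: 99.0 − 0.9×32.3636 = 69.8728.

P = $69.9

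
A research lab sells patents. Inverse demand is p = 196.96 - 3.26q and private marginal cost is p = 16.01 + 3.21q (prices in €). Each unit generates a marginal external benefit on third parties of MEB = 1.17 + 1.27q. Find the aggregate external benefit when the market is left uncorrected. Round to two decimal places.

€529.41

Market equilibrium (private): 16.01 + 3.21q = 196.96 - 3.26q → q_m = 27.9675.
Total external benefit = ∫₀^{q_m} (1.17 + 1.27q) dq = 1.17×27.9675 + ½×1.27×27.9675² = 529.4069.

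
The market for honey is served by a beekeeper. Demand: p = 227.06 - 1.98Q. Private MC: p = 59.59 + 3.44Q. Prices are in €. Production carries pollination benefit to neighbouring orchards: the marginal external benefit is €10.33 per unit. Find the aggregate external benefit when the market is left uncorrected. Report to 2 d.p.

€319.18

Market equilibrium (private): 59.59 + 3.44Q = 227.06 - 1.98Q → Q_m = 30.8985.
Total external benefit = MEB × Q_m = 10.33 × 30.8985 = 319.1815.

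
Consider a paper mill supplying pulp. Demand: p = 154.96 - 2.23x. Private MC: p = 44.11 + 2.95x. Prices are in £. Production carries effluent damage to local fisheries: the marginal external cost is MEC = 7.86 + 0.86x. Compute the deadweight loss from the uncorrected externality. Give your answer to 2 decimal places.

Market equilibrium (private): 44.11 + 2.95x = 154.96 - 2.23x → x_m = 21.3996.
Social marginal cost = private MC + MEC = 51.97 + 3.81x.
Set SMC = demand: 51.97 + 3.81x = 154.96 - 2.23x → x* = 17.0513.
Height of the DWL triangle at x_m is SMC(x_m) − demand(x_m) = MEC(x_m) = 26.2637.
DWL = ½ × 4.3483 × 26.2637 = 57.1012.

DWL = £57.10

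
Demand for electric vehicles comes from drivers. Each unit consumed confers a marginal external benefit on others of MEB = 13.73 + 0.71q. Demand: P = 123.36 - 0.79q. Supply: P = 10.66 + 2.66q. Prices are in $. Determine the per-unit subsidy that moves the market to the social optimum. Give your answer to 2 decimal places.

subsidy = $46.49 per unit

Social marginal benefit = demand + MEB = 137.09 - 0.08q.
Set SMB = MC: 137.09 - 0.08q = 10.66 + 2.66q → q* = 46.1423.
The Pigouvian subsidy equals MEB at q*: 13.73 + 0.71×46.1423 = 46.4910.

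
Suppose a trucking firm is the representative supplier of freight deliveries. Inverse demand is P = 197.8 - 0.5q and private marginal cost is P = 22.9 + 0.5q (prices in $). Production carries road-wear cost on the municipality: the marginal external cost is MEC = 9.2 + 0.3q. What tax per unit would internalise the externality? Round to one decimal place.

tax = $47.4 per unit

Social marginal cost = private MC + MEC = 32.1 + 0.8q.
Set SMC = demand: 32.1 + 0.8q = 197.8 - 0.5q → q* = 127.4615.
The Pigouvian tax equals MEC at q*: 9.2 + 0.3×127.4615 = 47.4385.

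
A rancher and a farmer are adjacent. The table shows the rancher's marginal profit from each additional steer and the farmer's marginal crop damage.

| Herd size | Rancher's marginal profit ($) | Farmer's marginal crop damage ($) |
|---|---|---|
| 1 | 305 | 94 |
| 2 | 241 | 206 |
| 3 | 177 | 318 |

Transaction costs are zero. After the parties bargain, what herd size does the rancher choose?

2

Bargaining reaches the level where marginal profit last exceeds marginal crop damage.
That holds through level 2 (241 ≥ 206) but not at 3 (177 < 318).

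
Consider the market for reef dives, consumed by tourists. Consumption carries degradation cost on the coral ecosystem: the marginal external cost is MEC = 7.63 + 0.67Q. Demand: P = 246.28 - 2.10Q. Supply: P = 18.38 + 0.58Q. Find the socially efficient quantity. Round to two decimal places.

Social marginal benefit = demand − MEC = 238.65 - 2.77Q.
Set SMB = MC: 238.65 - 2.77Q = 18.38 + 0.58Q → Q* = 65.7522.

Q* = 65.75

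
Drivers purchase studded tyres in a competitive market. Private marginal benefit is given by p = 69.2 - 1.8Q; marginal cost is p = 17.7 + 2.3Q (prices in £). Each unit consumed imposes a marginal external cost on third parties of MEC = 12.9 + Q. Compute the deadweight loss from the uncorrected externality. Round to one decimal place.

Market equilibrium (private): 17.7 + 2.3Q = 69.2 - 1.8Q → Q_m = 12.5610.
Social marginal benefit = demand − MEC = 56.3 - 2.8Q.
Set SMB = MC: 56.3 - 2.8Q = 17.7 + 2.3Q → Q* = 7.5686.
Height of the DWL triangle at Q_m is MC(Q_m) − SMB(Q_m) = MEC(Q_m) = 25.4610.
DWL = ½ × 4.9924 × 25.4610 = 63.5557.

DWL = £63.6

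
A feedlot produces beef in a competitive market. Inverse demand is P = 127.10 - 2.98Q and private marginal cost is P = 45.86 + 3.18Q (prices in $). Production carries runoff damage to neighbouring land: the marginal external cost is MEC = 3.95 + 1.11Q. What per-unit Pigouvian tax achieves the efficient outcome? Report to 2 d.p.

Social marginal cost = private MC + MEC = 49.81 + 4.29Q.
Set SMC = demand: 49.81 + 4.29Q = 127.10 - 2.98Q → Q* = 10.6314.
The Pigouvian tax equals MEC at Q*: 3.95 + 1.11×10.6314 = 15.7509.

tax = $15.75 per unit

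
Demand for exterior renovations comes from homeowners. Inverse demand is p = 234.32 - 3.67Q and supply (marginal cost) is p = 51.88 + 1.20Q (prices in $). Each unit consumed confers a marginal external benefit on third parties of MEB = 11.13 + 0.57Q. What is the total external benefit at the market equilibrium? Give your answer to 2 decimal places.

$816.92

Market equilibrium (private): 51.88 + 1.20Q = 234.32 - 3.67Q → Q_m = 37.4620.
Total external benefit = ∫₀^{Q_m} (11.13 + 0.57Q) dQ = 11.13×37.4620 + ½×0.57×37.4620² = 816.9215.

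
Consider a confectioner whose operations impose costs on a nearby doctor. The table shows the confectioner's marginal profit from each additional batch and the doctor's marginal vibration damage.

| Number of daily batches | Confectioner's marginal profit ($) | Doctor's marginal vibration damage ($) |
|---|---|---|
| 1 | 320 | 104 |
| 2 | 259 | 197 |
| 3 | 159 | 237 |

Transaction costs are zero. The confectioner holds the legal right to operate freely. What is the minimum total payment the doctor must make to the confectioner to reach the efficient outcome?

$159

Left alone the confectioner would choose level 3 (marginal profit stays positive).
Efficient level: k* = 2 (marginal profit ≥ marginal vibration damage through 2).
The doctor must at least cover the confectioner's forgone profit from cutting 3→2: 159 = 159.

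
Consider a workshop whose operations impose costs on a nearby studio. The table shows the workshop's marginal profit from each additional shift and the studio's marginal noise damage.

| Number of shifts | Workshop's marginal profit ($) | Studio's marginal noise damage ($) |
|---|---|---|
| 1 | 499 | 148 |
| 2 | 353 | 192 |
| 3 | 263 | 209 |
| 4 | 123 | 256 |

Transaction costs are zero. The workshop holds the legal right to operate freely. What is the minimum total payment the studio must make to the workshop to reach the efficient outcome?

$123

Left alone the workshop would choose level 4 (marginal profit stays positive).
Efficient level: k* = 3 (marginal profit ≥ marginal noise damage through 3).
The studio must at least cover the workshop's forgone profit from cutting 4→3: 123 = 123.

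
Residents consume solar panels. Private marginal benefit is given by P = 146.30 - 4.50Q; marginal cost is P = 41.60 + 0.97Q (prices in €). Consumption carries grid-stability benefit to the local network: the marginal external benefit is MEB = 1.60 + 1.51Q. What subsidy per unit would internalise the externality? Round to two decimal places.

Social marginal benefit = demand + MEB = 147.90 - 2.99Q.
Set SMB = MC: 147.90 - 2.99Q = 41.60 + 0.97Q → Q* = 26.8434.
The Pigouvian subsidy equals MEB at Q*: 1.60 + 1.51×26.8434 = 42.1335.

subsidy = €42.13 per unit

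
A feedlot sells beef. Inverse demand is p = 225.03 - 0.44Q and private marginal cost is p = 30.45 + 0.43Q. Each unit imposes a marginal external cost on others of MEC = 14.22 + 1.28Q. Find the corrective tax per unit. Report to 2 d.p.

tax = 121.60 per unit

Social marginal cost = private MC + MEC = 44.67 + 1.71Q.
Set SMC = demand: 44.67 + 1.71Q = 225.03 - 0.44Q → Q* = 83.8884.
The Pigouvian tax equals MEC at Q*: 14.22 + 1.28×83.8884 = 121.5972.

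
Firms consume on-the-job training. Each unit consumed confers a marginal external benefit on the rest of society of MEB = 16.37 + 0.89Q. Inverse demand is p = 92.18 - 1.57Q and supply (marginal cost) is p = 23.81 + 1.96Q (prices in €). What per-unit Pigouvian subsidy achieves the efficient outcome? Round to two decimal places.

Social marginal benefit = demand + MEB = 108.55 - 0.68Q.
Set SMB = MC: 108.55 - 0.68Q = 23.81 + 1.96Q → Q* = 32.0985.
The Pigouvian subsidy equals MEB at Q*: 16.37 + 0.89×32.0985 = 44.9377.

subsidy = €44.94 per unit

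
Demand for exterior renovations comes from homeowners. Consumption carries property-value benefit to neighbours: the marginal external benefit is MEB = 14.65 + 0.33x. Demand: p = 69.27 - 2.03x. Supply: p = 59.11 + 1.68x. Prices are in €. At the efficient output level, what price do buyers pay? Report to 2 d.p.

Social marginal benefit = demand + MEB = 83.92 - 1.70x.
Set SMB = MC: 83.92 - 1.70x = 59.11 + 1.68x → x* = 7.3402.
Consumer price on the demand curve at x*: 69.27 − 2.03×7.3402 = 54.3694.

P = €54.37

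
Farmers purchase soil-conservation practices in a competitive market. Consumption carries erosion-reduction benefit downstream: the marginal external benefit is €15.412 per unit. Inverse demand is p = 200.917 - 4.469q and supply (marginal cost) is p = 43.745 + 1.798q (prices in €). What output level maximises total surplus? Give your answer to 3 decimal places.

q* = 27.539

Social marginal benefit = demand + MEB = 216.329 - 4.469q.
Set SMB = MC: 216.329 - 4.469q = 43.745 + 1.798q → q* = 27.5385.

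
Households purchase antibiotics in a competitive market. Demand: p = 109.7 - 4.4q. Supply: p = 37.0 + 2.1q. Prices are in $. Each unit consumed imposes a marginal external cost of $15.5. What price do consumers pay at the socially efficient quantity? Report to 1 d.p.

Social marginal benefit = demand − MEC = 94.2 - 4.4q.
Set SMB = MC: 94.2 - 4.4q = 37.0 + 2.1q → q* = 8.8000.
Consumer price on the demand curve at q*: 109.7 − 4.4×8.8000 = 70.9800.

P = $71.0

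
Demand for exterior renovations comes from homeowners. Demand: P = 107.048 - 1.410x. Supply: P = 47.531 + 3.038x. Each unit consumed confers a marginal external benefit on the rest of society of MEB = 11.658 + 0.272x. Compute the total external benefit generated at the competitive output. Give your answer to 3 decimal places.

Market equilibrium (private): 47.531 + 3.038x = 107.048 - 1.410x → x_m = 13.3806.
Total external benefit = ∫₀^{x_m} (11.658 + 0.272x) dx = 11.658×13.3806 + ½×0.272×13.3806² = 180.3405.

180.341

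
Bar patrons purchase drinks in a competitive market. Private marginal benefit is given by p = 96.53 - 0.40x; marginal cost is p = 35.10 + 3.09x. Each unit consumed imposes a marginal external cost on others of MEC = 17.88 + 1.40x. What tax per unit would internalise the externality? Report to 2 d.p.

Social marginal benefit = demand − MEC = 78.65 - 1.80x.
Set SMB = MC: 78.65 - 1.80x = 35.10 + 3.09x → x* = 8.9059.
The Pigouvian tax equals MEC at x*: 17.88 + 1.40×8.9059 = 30.3483.

tax = 30.35 per unit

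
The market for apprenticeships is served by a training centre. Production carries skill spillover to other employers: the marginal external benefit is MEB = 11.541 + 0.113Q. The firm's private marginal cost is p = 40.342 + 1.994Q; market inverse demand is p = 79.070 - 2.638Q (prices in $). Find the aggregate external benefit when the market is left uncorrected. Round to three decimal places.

$100.444

Market equilibrium (private): 40.342 + 1.994Q = 79.070 - 2.638Q → Q_m = 8.3610.
Total external benefit = ∫₀^{Q_m} (11.541 + 0.113Q) dQ = 11.541×8.3610 + ½×0.113×8.3610² = 100.4440.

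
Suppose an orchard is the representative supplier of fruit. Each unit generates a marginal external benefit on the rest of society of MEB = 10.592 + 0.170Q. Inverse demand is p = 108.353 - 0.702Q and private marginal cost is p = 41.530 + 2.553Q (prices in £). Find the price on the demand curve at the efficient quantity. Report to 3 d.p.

P = £90.737

Social marginal cost = private MC − MEB = 30.938 + 2.383Q.
Set SMC = demand: 30.938 + 2.383Q = 108.353 - 0.702Q → Q* = 25.0940.
Consumer price on the demand curve at Q*: 108.353 − 0.702×25.0940 = 90.7370.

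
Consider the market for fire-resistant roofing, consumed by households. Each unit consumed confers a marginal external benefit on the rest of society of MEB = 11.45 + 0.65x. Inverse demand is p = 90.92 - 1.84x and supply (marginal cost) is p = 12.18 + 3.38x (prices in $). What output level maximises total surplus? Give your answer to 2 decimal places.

Social marginal benefit = demand + MEB = 102.37 - 1.19x.
Set SMB = MC: 102.37 - 1.19x = 12.18 + 3.38x → x* = 19.7352.

x* = 19.74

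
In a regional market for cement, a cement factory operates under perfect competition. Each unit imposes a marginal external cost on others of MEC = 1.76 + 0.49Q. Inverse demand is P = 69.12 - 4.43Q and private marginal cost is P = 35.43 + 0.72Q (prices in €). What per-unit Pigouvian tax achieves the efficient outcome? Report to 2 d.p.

Social marginal cost = private MC + MEC = 37.19 + 1.21Q.
Set SMC = demand: 37.19 + 1.21Q = 69.12 - 4.43Q → Q* = 5.6613.
The Pigouvian tax equals MEC at Q*: 1.76 + 0.49×5.6613 = 4.5340.

tax = €4.53 per unit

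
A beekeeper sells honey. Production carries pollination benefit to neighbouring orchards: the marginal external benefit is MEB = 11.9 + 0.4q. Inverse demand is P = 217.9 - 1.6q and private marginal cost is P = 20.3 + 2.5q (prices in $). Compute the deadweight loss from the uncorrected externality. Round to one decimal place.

DWL = $131.4

Market equilibrium (private): 20.3 + 2.5q = 217.9 - 1.6q → q_m = 48.1951.
Social marginal cost = private MC − MEB = 8.4 + 2.1q.
Set SMC = demand: 8.4 + 2.1q = 217.9 - 1.6q → q* = 56.6216.
The loss is the area between SMC and demand from q* to q_m; with linear curves that's a triangle of height MEB(q_m).
DWL = ½ × 8.4265 × 31.1780 = 131.3607.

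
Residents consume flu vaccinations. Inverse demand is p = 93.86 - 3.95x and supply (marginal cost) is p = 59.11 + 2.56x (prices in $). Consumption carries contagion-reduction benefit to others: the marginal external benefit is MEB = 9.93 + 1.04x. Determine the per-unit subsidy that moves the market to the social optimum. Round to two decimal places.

subsidy = $18.42 per unit

Social marginal benefit = demand + MEB = 103.79 - 2.91x.
Set SMB = MC: 103.79 - 2.91x = 59.11 + 2.56x → x* = 8.1682.
The Pigouvian subsidy equals MEB at x*: 9.93 + 1.04×8.1682 = 18.4249.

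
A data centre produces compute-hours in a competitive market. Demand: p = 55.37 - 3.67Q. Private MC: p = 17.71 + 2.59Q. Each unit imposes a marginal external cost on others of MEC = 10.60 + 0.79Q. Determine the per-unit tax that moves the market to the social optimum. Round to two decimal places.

Social marginal cost = private MC + MEC = 28.31 + 3.38Q.
Set SMC = demand: 28.31 + 3.38Q = 55.37 - 3.67Q → Q* = 3.8383.
The Pigouvian tax equals MEC at Q*: 10.60 + 0.79×3.8383 = 13.6323.

tax = 13.63 per unit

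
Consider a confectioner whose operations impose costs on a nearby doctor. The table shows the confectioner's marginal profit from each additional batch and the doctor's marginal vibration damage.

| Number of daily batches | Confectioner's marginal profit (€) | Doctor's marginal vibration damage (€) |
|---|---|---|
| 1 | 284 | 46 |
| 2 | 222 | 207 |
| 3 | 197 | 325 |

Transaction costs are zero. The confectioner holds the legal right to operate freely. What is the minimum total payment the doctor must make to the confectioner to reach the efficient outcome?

€197

Left alone the confectioner would choose level 3 (marginal profit stays positive).
Efficient level: k* = 2 (marginal profit ≥ marginal vibration damage through 2).
The doctor must at least cover the confectioner's forgone profit from cutting 3→2: 197 = 197.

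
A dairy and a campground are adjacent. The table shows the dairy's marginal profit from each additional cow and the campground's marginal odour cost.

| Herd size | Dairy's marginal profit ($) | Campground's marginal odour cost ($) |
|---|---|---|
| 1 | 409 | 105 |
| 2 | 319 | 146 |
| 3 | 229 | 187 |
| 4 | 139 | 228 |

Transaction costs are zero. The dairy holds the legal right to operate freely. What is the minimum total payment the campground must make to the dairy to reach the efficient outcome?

Left alone the dairy would choose level 4 (marginal profit stays positive).
Efficient level: k* = 3 (marginal profit ≥ marginal odour cost through 3).
The campground must at least cover the dairy's forgone profit from cutting 4→3: 139 = 139.

$139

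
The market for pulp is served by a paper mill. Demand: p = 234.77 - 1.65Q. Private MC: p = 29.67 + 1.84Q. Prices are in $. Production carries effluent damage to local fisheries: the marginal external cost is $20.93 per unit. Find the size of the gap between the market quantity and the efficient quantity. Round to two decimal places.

6.00 units

Market equilibrium (private): 29.67 + 1.84Q = 234.77 - 1.65Q → Q_m = 58.7679.
Social marginal cost = private MC + MEC = 50.60 + 1.84Q.
Set SMC = demand: 50.60 + 1.84Q = 234.77 - 1.65Q → Q* = 52.7708.
Gap = |58.7679 − 52.7708| = 5.9971.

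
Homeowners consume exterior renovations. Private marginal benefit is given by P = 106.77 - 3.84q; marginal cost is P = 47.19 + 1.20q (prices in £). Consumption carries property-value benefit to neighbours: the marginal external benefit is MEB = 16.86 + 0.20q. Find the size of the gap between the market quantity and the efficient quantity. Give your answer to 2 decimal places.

Market equilibrium (private): 47.19 + 1.20q = 106.77 - 3.84q → q_m = 11.8214.
Social marginal benefit = demand + MEB = 123.63 - 3.64q.
Set SMB = MC: 123.63 - 3.64q = 47.19 + 1.20q → q* = 15.7934.
Gap = |11.8214 − 15.7934| = 3.9720.

3.97 units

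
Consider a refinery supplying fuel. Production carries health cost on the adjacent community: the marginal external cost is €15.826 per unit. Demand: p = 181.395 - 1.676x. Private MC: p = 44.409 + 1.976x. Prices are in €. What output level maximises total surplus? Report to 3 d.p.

x* = 33.176

Social marginal cost = private MC + MEC = 60.235 + 1.976x.
Set SMC = demand: 60.235 + 1.976x = 181.395 - 1.676x → x* = 33.1763.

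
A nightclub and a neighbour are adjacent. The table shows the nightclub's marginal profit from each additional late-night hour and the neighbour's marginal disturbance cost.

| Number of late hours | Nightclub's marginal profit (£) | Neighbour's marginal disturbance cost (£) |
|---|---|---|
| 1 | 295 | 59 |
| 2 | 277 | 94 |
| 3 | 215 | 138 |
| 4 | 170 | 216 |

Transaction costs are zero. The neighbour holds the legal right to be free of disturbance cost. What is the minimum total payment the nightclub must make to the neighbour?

£291

Efficient level: marginal profit ≥ marginal disturbance cost through level 3, so k* = 3.
With the neighbour holding the right, the nightclub must at least compensate total damage at k*: 59 + 94 + 138 = 291.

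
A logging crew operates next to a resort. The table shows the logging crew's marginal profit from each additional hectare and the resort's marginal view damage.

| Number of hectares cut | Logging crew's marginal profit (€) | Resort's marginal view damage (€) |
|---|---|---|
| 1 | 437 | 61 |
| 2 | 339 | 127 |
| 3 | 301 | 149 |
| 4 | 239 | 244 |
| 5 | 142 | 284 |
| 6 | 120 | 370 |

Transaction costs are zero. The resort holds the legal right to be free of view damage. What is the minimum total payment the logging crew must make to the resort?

€337

Efficient level: marginal profit ≥ marginal view damage through level 3, so k* = 3.
With the resort holding the right, the logging crew must at least compensate total damage at k*: 61 + 127 + 149 = 337.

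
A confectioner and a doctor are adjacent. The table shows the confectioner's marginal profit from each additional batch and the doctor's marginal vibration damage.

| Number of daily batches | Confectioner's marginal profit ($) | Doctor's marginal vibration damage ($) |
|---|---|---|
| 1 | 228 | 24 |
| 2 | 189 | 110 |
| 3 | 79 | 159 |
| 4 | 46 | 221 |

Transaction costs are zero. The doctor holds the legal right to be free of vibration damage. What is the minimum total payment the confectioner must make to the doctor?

$134

Efficient level: marginal profit ≥ marginal vibration damage through level 2, so k* = 2.
With the doctor holding the right, the confectioner must at least compensate total damage at k*: 24 + 110 = 134.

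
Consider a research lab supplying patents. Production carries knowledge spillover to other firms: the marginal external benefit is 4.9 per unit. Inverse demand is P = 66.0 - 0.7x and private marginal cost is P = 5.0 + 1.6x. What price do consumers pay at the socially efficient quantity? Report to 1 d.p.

P = 45.9

Social marginal cost = private MC − MEB = 0.1 + 1.6x.
Set SMC = demand: 0.1 + 1.6x = 66.0 - 0.7x → x* = 28.6522.
Consumer price on the demand curve at x*: 66.0 − 0.7×28.6522 = 45.9435.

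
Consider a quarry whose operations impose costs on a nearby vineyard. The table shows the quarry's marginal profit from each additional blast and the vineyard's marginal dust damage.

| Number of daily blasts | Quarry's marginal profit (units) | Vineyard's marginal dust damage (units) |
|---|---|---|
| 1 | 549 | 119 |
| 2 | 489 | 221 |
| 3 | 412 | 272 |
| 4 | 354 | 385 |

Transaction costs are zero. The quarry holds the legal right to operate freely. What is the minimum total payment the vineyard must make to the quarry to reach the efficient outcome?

354

Left alone the quarry would choose level 4 (marginal profit stays positive).
Efficient level: k* = 3 (marginal profit ≥ marginal dust damage through 3).
The vineyard must at least cover the quarry's forgone profit from cutting 4→3: 354 = 354.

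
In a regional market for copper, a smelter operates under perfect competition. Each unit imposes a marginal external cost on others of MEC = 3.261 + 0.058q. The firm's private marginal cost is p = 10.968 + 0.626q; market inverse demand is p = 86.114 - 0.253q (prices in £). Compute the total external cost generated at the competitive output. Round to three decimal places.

Market equilibrium (private): 10.968 + 0.626q = 86.114 - 0.253q → q_m = 85.4903.
Total external cost = ∫₀^{q_m} (3.261 + 0.058q) dq = 3.261×85.4903 + ½×0.058×85.4903² = 490.7330.

£490.733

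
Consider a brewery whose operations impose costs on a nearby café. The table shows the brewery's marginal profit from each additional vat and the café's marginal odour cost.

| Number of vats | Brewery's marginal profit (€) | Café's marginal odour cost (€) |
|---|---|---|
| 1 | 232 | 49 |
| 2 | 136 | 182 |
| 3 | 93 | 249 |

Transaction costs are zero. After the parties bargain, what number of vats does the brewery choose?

Bargaining reaches the level where marginal profit last exceeds marginal odour cost.
That holds through level 1 (232 ≥ 49) but not at 2 (136 < 182).

1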